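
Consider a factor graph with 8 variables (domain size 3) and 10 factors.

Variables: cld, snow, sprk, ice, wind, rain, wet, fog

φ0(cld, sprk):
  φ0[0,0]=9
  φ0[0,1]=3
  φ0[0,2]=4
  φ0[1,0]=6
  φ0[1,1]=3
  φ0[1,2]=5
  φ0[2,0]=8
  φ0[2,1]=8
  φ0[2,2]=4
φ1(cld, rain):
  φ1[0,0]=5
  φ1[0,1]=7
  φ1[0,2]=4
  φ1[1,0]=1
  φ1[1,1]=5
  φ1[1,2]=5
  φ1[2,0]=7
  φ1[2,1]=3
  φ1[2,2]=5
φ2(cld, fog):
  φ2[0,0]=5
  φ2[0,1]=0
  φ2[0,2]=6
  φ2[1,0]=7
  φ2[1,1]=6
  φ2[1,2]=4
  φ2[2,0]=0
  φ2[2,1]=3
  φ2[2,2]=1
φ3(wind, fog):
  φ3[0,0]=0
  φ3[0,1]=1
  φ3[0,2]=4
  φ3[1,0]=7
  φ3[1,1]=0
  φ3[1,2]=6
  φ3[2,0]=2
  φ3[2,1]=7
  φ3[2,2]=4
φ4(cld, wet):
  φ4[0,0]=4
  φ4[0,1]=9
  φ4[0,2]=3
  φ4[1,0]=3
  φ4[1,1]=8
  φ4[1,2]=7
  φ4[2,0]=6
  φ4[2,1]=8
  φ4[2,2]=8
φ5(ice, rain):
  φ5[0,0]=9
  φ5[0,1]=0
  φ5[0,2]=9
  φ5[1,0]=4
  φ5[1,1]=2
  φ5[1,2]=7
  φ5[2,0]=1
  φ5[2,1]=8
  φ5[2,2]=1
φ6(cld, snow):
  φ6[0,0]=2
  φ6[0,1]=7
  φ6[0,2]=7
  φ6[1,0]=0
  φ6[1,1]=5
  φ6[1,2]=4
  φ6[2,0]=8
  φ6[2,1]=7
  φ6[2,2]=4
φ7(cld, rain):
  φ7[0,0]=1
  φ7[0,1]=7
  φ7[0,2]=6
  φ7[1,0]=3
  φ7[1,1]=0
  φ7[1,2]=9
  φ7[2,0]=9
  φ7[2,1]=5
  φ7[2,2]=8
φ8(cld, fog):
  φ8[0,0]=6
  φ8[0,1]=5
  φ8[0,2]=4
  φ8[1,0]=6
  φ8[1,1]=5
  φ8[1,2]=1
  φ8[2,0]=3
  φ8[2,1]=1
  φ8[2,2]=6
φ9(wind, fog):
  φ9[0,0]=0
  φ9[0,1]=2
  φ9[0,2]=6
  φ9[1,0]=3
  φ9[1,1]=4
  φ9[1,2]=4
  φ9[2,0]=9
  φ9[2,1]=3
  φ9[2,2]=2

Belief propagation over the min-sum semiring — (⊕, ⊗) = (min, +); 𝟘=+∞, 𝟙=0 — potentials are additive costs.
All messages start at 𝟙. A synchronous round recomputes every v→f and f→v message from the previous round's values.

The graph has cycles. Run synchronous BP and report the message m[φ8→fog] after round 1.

message @ round 1 = [3, 1, 1]

init: all messages = 𝟙 over 3 values
r1 m[φ0→cld] = [3, 3, 4]
r1 m[φ0→sprk] = [6, 3, 4]
r1 m[φ1→cld] = [4, 1, 3]
r1 m[φ1→rain] = [1, 3, 4]
r1 m[φ2→cld] = [0, 4, 0]
r1 m[φ2→fog] = [0, 0, 1]
r1 m[φ3→wind] = [0, 0, 2]
r1 m[φ3→fog] = [0, 0, 4]
r1 m[φ4→cld] = [3, 3, 6]
r1 m[φ4→wet] = [3, 8, 3]
r1 m[φ5→ice] = [0, 2, 1]
r1 m[φ5→rain] = [1, 0, 1]
r1 m[φ6→cld] = [2, 0, 4]
r1 m[φ6→snow] = [0, 5, 4]
r1 m[φ7→cld] = [1, 0, 5]
r1 m[φ7→rain] = [1, 0, 6]
r1 m[φ8→cld] = [4, 1, 1]
r1 m[φ8→fog] = [3, 1, 1]
r1 m[φ9→wind] = [0, 3, 2]
r1 m[φ9→fog] = [0, 2, 2]
r1 m[cld→φ0] = [0, 0, 0]
r1 m[cld→φ1] = [0, 0, 0]
r1 m[cld→φ2] = [0, 0, 0]
r1 m[cld→φ4] = [0, 0, 0]
r1 m[cld→φ6] = [0, 0, 0]
r1 m[cld→φ7] = [0, 0, 0]
r1 m[cld→φ8] = [0, 0, 0]
r1 m[snow→φ6] = [0, 0, 0]
r1 m[sprk→φ0] = [0, 0, 0]
r1 m[ice→φ5] = [0, 0, 0]
r1 m[wind→φ3] = [0, 0, 0]
r1 m[wind→φ9] = [0, 0, 0]
r1 m[rain→φ1] = [0, 0, 0]
r1 m[rain→φ5] = [0, 0, 0]
r1 m[rain→φ7] = [0, 0, 0]
r1 m[wet→φ4] = [0, 0, 0]
r1 m[fog→φ2] = [0, 0, 0]
r1 m[fog→φ3] = [0, 0, 0]
r1 m[fog→φ8] = [0, 0, 0]
r1 m[fog→φ9] = [0, 0, 0]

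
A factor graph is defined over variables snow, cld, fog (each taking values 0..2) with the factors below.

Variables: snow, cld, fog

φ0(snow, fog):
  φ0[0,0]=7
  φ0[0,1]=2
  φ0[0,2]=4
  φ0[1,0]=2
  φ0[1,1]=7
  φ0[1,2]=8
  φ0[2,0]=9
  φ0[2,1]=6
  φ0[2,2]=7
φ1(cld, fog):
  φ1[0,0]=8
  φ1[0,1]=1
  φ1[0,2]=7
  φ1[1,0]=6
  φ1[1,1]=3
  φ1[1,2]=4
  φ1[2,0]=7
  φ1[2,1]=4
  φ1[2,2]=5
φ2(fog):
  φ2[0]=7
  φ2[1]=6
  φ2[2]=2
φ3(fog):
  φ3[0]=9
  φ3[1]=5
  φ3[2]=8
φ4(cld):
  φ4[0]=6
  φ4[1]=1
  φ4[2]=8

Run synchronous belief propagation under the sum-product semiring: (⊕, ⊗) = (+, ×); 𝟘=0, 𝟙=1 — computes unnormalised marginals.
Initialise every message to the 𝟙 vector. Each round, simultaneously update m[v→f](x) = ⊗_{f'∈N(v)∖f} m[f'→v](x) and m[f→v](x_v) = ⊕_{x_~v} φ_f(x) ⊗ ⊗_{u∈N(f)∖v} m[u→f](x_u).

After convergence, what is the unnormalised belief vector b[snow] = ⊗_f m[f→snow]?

init: all messages = 𝟙 over 3 values
r1 m[φ0→snow] = [13, 17, 22]
r1 m[φ0→fog] = [18, 15, 19]
r1 m[φ1→cld] = [16, 13, 16]
r1 m[φ1→fog] = [21, 8, 16]
r1 m[φ2→fog] = [7, 6, 2]
r1 m[φ3→fog] = [9, 5, 8]
r1 m[φ4→cld] = [6, 1, 8]
r1 m[snow→φ0] = [1, 1, 1]
r1 m[cld→φ1] = [1, 1, 1]
r1 m[cld→φ4] = [1, 1, 1]
r1 m[fog→φ0] = [1, 1, 1]
r1 m[fog→φ1] = [1, 1, 1]
r1 m[fog→φ2] = [1, 1, 1]
r1 m[fog→φ3] = [1, 1, 1]
r2 m[φ0→snow] = [13, 17, 22]
r2 m[φ0→fog] = [18, 15, 19]
r2 m[φ1→cld] = [16, 13, 16]
r2 m[φ1→fog] = [21, 8, 16]
r2 m[φ2→fog] = [7, 6, 2]
r2 m[φ3→fog] = [9, 5, 8]
r2 m[φ4→cld] = [6, 1, 8]
r2 m[snow→φ0] = [1, 1, 1]
r2 m[cld→φ1] = [6, 1, 8]
r2 m[cld→φ4] = [16, 13, 16]
r2 m[fog→φ0] = [1323, 240, 256]
r2 m[fog→φ1] = [1134, 450, 304]
r2 m[fog→φ2] = [3402, 600, 2432]
r2 m[fog→φ3] = [2646, 720, 608]
r3 m[φ0→snow] = [10765, 6374, 15139]
r3 m[φ0→fog] = [18, 15, 19]
r3 m[φ1→cld] = [11650, 9370, 11258]
r3 m[φ1→fog] = [110, 41, 86]
r3 m[φ2→fog] = [7, 6, 2]
r3 m[φ3→fog] = [9, 5, 8]
r3 m[φ4→cld] = [6, 1, 8]
r3 m[snow→φ0] = [1, 1, 1]
r3 m[cld→φ1] = [6, 1, 8]
r3 m[cld→φ4] = [16, 13, 16]
r3 m[fog→φ0] = [1323, 240, 256]
r3 m[fog→φ1] = [1134, 450, 304]
r3 m[fog→φ2] = [3402, 600, 2432]
r3 m[fog→φ3] = [2646, 720, 608]
r4 m[φ0→snow] = [10765, 6374, 15139]
r4 m[φ0→fog] = [18, 15, 19]
r4 m[φ1→cld] = [11650, 9370, 11258]
r4 m[φ1→fog] = [110, 41, 86]
r4 m[φ2→fog] = [7, 6, 2]
r4 m[φ3→fog] = [9, 5, 8]
r4 m[φ4→cld] = [6, 1, 8]
r4 m[snow→φ0] = [1, 1, 1]
r4 m[cld→φ1] = [6, 1, 8]
r4 m[cld→φ4] = [11650, 9370, 11258]
r4 m[fog→φ0] = [6930, 1230, 1376]
r4 m[fog→φ1] = [1134, 450, 304]
r4 m[fog→φ2] = [17820, 3075, 13072]
r4 m[fog→φ3] = [13860, 3690, 3268]
r5 m[φ0→snow] = [56474, 33478, 79382]
r5 m[φ0→fog] = [18, 15, 19]
r5 m[φ1→cld] = [11650, 9370, 11258]
r5 m[φ1→fog] = [110, 41, 86]
r5 m[φ2→fog] = [7, 6, 2]
r5 m[φ3→fog] = [9, 5, 8]
r5 m[φ4→cld] = [6, 1, 8]
r5 m[snow→φ0] = [1, 1, 1]
r5 m[cld→φ1] = [6, 1, 8]
r5 m[cld→φ4] = [11650, 9370, 11258]
r5 m[fog→φ0] = [6930, 1230, 1376]
r5 m[fog→φ1] = [1134, 450, 304]
r5 m[fog→φ2] = [17820, 3075, 13072]
r5 m[fog→φ3] = [13860, 3690, 3268]
r6 m[φ0→snow] = [56474, 33478, 79382]
r6 m[φ0→fog] = [18, 15, 19]
r6 m[φ1→cld] = [11650, 9370, 11258]
r6 m[φ1→fog] = [110, 41, 86]
r6 m[φ2→fog] = [7, 6, 2]
r6 m[φ3→fog] = [9, 5, 8]
r6 m[φ4→cld] = [6, 1, 8]
r6 m[snow→φ0] = [1, 1, 1]
r6 m[cld→φ1] = [6, 1, 8]
r6 m[cld→φ4] = [11650, 9370, 11258]
r6 m[fog→φ0] = [6930, 1230, 1376]
r6 m[fog→φ1] = [1134, 450, 304]
r6 m[fog→φ2] = [17820, 3075, 13072]
r6 m[fog→φ3] = [13860, 3690, 3268]
fixed point reached at round 6
b[snow] = ⊗ incoming = [56474, 33478, 79382]

b[snow] = [56474, 33478, 79382]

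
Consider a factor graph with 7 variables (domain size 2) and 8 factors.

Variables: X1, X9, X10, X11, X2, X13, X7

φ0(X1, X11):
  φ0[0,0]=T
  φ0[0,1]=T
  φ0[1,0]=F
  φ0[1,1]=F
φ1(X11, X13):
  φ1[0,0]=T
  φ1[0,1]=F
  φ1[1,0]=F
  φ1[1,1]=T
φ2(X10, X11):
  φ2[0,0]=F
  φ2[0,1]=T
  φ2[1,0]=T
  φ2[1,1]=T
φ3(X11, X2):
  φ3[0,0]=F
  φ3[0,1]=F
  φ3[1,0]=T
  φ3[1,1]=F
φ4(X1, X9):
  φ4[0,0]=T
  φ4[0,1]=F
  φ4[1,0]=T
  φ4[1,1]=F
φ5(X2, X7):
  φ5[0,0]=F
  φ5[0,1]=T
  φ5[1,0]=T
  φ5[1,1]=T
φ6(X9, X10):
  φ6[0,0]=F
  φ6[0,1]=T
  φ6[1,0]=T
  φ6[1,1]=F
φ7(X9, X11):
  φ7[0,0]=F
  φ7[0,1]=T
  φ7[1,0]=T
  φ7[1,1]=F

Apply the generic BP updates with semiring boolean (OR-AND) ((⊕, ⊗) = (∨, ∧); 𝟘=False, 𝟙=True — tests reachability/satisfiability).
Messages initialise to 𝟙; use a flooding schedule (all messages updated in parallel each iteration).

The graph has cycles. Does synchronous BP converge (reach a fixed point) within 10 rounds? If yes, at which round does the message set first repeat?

CONVERGED at round 5

init: all messages = 𝟙 over 2 values
r1 m[φ0→X1] = [T, F]
r1 m[φ0→X11] = [T, T]
r1 m[φ1→X11] = [T, T]
r1 m[φ1→X13] = [T, T]
r1 m[φ2→X10] = [T, T]
r1 m[φ2→X11] = [T, T]
r1 m[φ3→X11] = [F, T]
r1 m[φ3→X2] = [T, F]
r1 m[φ4→X1] = [T, T]
r1 m[φ4→X9] = [T, F]
r1 m[φ5→X2] = [T, T]
r1 m[φ5→X7] = [T, T]
r1 m[φ6→X9] = [T, T]
r1 m[φ6→X10] = [T, T]
r1 m[φ7→X9] = [T, T]
r1 m[φ7→X11] = [T, T]
r1 m[X1→φ0] = [T, T]
r1 m[X1→φ4] = [T, T]
r1 m[X9→φ4] = [T, T]
r1 m[X9→φ6] = [T, T]
r1 m[X9→φ7] = [T, T]
r1 m[X10→φ2] = [T, T]
r1 m[X10→φ6] = [T, T]
r1 m[X11→φ0] = [T, T]
r1 m[X11→φ1] = [T, T]
r1 m[X11→φ2] = [T, T]
r1 m[X11→φ3] = [T, T]
r1 m[X11→φ7] = [T, T]
r1 m[X2→φ3] = [T, T]
r1 m[X2→φ5] = [T, T]
r1 m[X13→φ1] = [T, T]
r1 m[X7→φ5] = [T, T]
r2 m[φ0→X1] = [T, F]
r2 m[φ0→X11] = [T, T]
r2 m[φ1→X11] = [T, T]
r2 m[φ1→X13] = [T, T]
r2 m[φ2→X10] = [T, T]
r2 m[φ2→X11] = [T, T]
r2 m[φ3→X11] = [F, T]
r2 m[φ3→X2] = [T, F]
r2 m[φ4→X1] = [T, T]
r2 m[φ4→X9] = [T, F]
r2 m[φ5→X2] = [T, T]
r2 m[φ5→X7] = [T, T]
r2 m[φ6→X9] = [T, T]
r2 m[φ6→X10] = [T, T]
r2 m[φ7→X9] = [T, T]
r2 m[φ7→X11] = [T, T]
r2 m[X1→φ0] = [T, T]
r2 m[X1→φ4] = [T, F]
r2 m[X9→φ4] = [T, T]
r2 m[X9→φ6] = [T, F]
r2 m[X9→φ7] = [T, F]
r2 m[X10→φ2] = [T, T]
r2 m[X10→φ6] = [T, T]
r2 m[X11→φ0] = [F, T]
r2 m[X11→φ1] = [F, T]
r2 m[X11→φ2] = [F, T]
r2 m[X11→φ3] = [T, T]
r2 m[X11→φ7] = [F, T]
r2 m[X2→φ3] = [T, T]
r2 m[X2→φ5] = [T, F]
r2 m[X13→φ1] = [T, T]
r2 m[X7→φ5] = [T, T]
r3 m[φ0→X1] = [T, F]
r3 m[φ0→X11] = [T, T]
r3 m[φ1→X11] = [T, T]
r3 m[φ1→X13] = [F, T]
r3 m[φ2→X10] = [T, T]
r3 m[φ2→X11] = [T, T]
r3 m[φ3→X11] = [F, T]
r3 m[φ3→X2] = [T, F]
r3 m[φ4→X1] = [T, T]
r3 m[φ4→X9] = [T, F]
r3 m[φ5→X2] = [T, T]
r3 m[φ5→X7] = [F, T]
r3 m[φ6→X9] = [T, T]
r3 m[φ6→X10] = [F, T]
r3 m[φ7→X9] = [T, F]
r3 m[φ7→X11] = [F, T]
r3 m[X1→φ0] = [T, T]
r3 m[X1→φ4] = [T, F]
r3 m[X9→φ4] = [T, T]
r3 m[X9→φ6] = [T, F]
r3 m[X9→φ7] = [T, F]
r3 m[X10→φ2] = [T, T]
r3 m[X10→φ6] = [T, T]
r3 m[X11→φ0] = [F, T]
r3 m[X11→φ1] = [F, T]
r3 m[X11→φ2] = [F, T]
r3 m[X11→φ3] = [T, T]
r3 m[X11→φ7] = [F, T]
r3 m[X2→φ3] = [T, T]
r3 m[X2→φ5] = [T, F]
r3 m[X13→φ1] = [T, T]
r3 m[X7→φ5] = [T, T]
r4 m[φ0→X1] = [T, F]
r4 m[φ0→X11] = [T, T]
r4 m[φ1→X11] = [T, T]
r4 m[φ1→X13] = [F, T]
r4 m[φ2→X10] = [T, T]
r4 m[φ2→X11] = [T, T]
r4 m[φ3→X11] = [F, T]
r4 m[φ3→X2] = [T, F]
r4 m[φ4→X1] = [T, T]
r4 m[φ4→X9] = [T, F]
r4 m[φ5→X2] = [T, T]
r4 m[φ5→X7] = [F, T]
r4 m[φ6→X9] = [T, T]
r4 m[φ6→X10] = [F, T]
r4 m[φ7→X9] = [T, F]
r4 m[φ7→X11] = [F, T]
r4 m[X1→φ0] = [T, T]
r4 m[X1→φ4] = [T, F]
r4 m[X9→φ4] = [T, F]
r4 m[X9→φ6] = [T, F]
r4 m[X9→φ7] = [T, F]
r4 m[X10→φ2] = [F, T]
r4 m[X10→φ6] = [T, T]
r4 m[X11→φ0] = [F, T]
r4 m[X11→φ1] = [F, T]
r4 m[X11→φ2] = [F, T]
r4 m[X11→φ3] = [F, T]
r4 m[X11→φ7] = [F, T]
r4 m[X2→φ3] = [T, T]
r4 m[X2→φ5] = [T, F]
r4 m[X13→φ1] = [T, T]
r4 m[X7→φ5] = [T, T]
r5 m[φ0→X1] = [T, F]
r5 m[φ0→X11] = [T, T]
r5 m[φ1→X11] = [T, T]
r5 m[φ1→X13] = [F, T]
r5 m[φ2→X10] = [T, T]
r5 m[φ2→X11] = [T, T]
r5 m[φ3→X11] = [F, T]
r5 m[φ3→X2] = [T, F]
r5 m[φ4→X1] = [T, T]
r5 m[φ4→X9] = [T, F]
r5 m[φ5→X2] = [T, T]
r5 m[φ5→X7] = [F, T]
r5 m[φ6→X9] = [T, T]
r5 m[φ6→X10] = [F, T]
r5 m[φ7→X9] = [T, F]
r5 m[φ7→X11] = [F, T]
r5 m[X1→φ0] = [T, T]
r5 m[X1→φ4] = [T, F]
r5 m[X9→φ4] = [T, F]
r5 m[X9→φ6] = [T, F]
r5 m[X9→φ7] = [T, F]
r5 m[X10→φ2] = [F, T]
r5 m[X10→φ6] = [T, T]
r5 m[X11→φ0] = [F, T]
r5 m[X11→φ1] = [F, T]
r5 m[X11→φ2] = [F, T]
r5 m[X11→φ3] = [F, T]
r5 m[X11→φ7] = [F, T]
r5 m[X2→φ3] = [T, T]
r5 m[X2→φ5] = [T, F]
r5 m[X13→φ1] = [T, T]
r5 m[X7→φ5] = [T, T]
fixed point reached at round 5
messages reach a fixed point at round 5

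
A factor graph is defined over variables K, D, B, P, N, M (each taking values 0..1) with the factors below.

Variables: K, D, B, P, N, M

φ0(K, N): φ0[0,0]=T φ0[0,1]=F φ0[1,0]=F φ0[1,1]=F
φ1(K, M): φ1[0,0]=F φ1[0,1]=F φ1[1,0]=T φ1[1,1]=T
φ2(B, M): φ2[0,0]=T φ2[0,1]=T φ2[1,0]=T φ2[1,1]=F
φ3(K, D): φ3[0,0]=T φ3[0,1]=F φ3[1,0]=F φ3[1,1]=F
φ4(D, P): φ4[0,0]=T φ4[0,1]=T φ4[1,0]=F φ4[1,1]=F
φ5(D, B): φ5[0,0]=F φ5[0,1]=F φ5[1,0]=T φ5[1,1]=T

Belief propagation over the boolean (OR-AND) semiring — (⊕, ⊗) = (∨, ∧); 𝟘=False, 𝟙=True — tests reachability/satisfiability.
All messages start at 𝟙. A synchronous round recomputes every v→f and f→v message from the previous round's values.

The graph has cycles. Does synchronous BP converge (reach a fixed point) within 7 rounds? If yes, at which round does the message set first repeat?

init: all messages = 𝟙 over 2 values
r1 m[φ0→K] = [T, F]
r1 m[φ0→N] = [T, F]
r1 m[φ1→K] = [F, T]
r1 m[φ1→M] = [T, T]
r1 m[φ2→B] = [T, T]
r1 m[φ2→M] = [T, T]
r1 m[φ3→K] = [T, F]
r1 m[φ3→D] = [T, F]
r1 m[φ4→D] = [T, F]
r1 m[φ4→P] = [T, T]
r1 m[φ5→D] = [F, T]
r1 m[φ5→B] = [T, T]
r1 m[K→φ0] = [T, T]
r1 m[K→φ1] = [T, T]
r1 m[K→φ3] = [T, T]
r1 m[D→φ3] = [T, T]
r1 m[D→φ4] = [T, T]
r1 m[D→φ5] = [T, T]
r1 m[B→φ2] = [T, T]
r1 m[B→φ5] = [T, T]
r1 m[P→φ4] = [T, T]
r1 m[N→φ0] = [T, T]
r1 m[M→φ1] = [T, T]
r1 m[M→φ2] = [T, T]
r2 m[φ0→K] = [T, F]
r2 m[φ0→N] = [T, F]
r2 m[φ1→K] = [F, T]
r2 m[φ1→M] = [T, T]
r2 m[φ2→B] = [T, T]
r2 m[φ2→M] = [T, T]
r2 m[φ3→K] = [T, F]
r2 m[φ3→D] = [T, F]
r2 m[φ4→D] = [T, F]
r2 m[φ4→P] = [T, T]
r2 m[φ5→D] = [F, T]
r2 m[φ5→B] = [T, T]
r2 m[K→φ0] = [F, F]
r2 m[K→φ1] = [T, F]
r2 m[K→φ3] = [F, F]
r2 m[D→φ3] = [F, F]
r2 m[D→φ4] = [F, F]
r2 m[D→φ5] = [T, F]
r2 m[B→φ2] = [T, T]
r2 m[B→φ5] = [T, T]
r2 m[P→φ4] = [T, T]
r2 m[N→φ0] = [T, T]
r2 m[M→φ1] = [T, T]
r2 m[M→φ2] = [T, T]
r3 m[φ0→K] = [T, F]
r3 m[φ0→N] = [F, F]
r3 m[φ1→K] = [F, T]
r3 m[φ1→M] = [F, F]
r3 m[φ2→B] = [T, T]
r3 m[φ2→M] = [T, T]
r3 m[φ3→K] = [F, F]
r3 m[φ3→D] = [F, F]
r3 m[φ4→D] = [T, F]
r3 m[φ4→P] = [F, F]
r3 m[φ5→D] = [F, T]
r3 m[φ5→B] = [F, F]
r3 m[K→φ0] = [F, F]
r3 m[K→φ1] = [T, F]
r3 m[K→φ3] = [F, F]
r3 m[D→φ3] = [F, F]
r3 m[D→φ4] = [F, F]
r3 m[D→φ5] = [T, F]
r3 m[B→φ2] = [T, T]
r3 m[B→φ5] = [T, T]
r3 m[P→φ4] = [T, T]
r3 m[N→φ0] = [T, T]
r3 m[M→φ1] = [T, T]
r3 m[M→φ2] = [T, T]
r4 m[φ0→K] = [T, F]
r4 m[φ0→N] = [F, F]
r4 m[φ1→K] = [F, T]
r4 m[φ1→M] = [F, F]
r4 m[φ2→B] = [T, T]
r4 m[φ2→M] = [T, T]
r4 m[φ3→K] = [F, F]
r4 m[φ3→D] = [F, F]
r4 m[φ4→D] = [T, F]
r4 m[φ4→P] = [F, F]
r4 m[φ5→D] = [F, T]
r4 m[φ5→B] = [F, F]
r4 m[K→φ0] = [F, F]
r4 m[K→φ1] = [F, F]
r4 m[K→φ3] = [F, F]
r4 m[D→φ3] = [F, F]
r4 m[D→φ4] = [F, F]
r4 m[D→φ5] = [F, F]
r4 m[B→φ2] = [F, F]
r4 m[B→φ5] = [T, T]
r4 m[P→φ4] = [T, T]
r4 m[N→φ0] = [T, T]
r4 m[M→φ1] = [T, T]
r4 m[M→φ2] = [F, F]
r5 m[φ0→K] = [T, F]
r5 m[φ0→N] = [F, F]
r5 m[φ1→K] = [F, T]
r5 m[φ1→M] = [F, F]
r5 m[φ2→B] = [F, F]
r5 m[φ2→M] = [F, F]
r5 m[φ3→K] = [F, F]
r5 m[φ3→D] = [F, F]
r5 m[φ4→D] = [T, F]
r5 m[φ4→P] = [F, F]
r5 m[φ5→D] = [F, T]
r5 m[φ5→B] = [F, F]
r5 m[K→φ0] = [F, F]
r5 m[K→φ1] = [F, F]
r5 m[K→φ3] = [F, F]
r5 m[D→φ3] = [F, F]
r5 m[D→φ4] = [F, F]
r5 m[D→φ5] = [F, F]
r5 m[B→φ2] = [F, F]
r5 m[B→φ5] = [T, T]
r5 m[P→φ4] = [T, T]
r5 m[N→φ0] = [T, T]
r5 m[M→φ1] = [T, T]
r5 m[M→φ2] = [F, F]
r6 m[φ0→K] = [T, F]
r6 m[φ0→N] = [F, F]
r6 m[φ1→K] = [F, T]
r6 m[φ1→M] = [F, F]
r6 m[φ2→B] = [F, F]
r6 m[φ2→M] = [F, F]
r6 m[φ3→K] = [F, F]
r6 m[φ3→D] = [F, F]
r6 m[φ4→D] = [T, F]
r6 m[φ4→P] = [F, F]
r6 m[φ5→D] = [F, T]
r6 m[φ5→B] = [F, F]
r6 m[K→φ0] = [F, F]
r6 m[K→φ1] = [F, F]
r6 m[K→φ3] = [F, F]
r6 m[D→φ3] = [F, F]
r6 m[D→φ4] = [F, F]
r6 m[D→φ5] = [F, F]
r6 m[B→φ2] = [F, F]
r6 m[B→φ5] = [F, F]
r6 m[P→φ4] = [T, T]
r6 m[N→φ0] = [T, T]
r6 m[M→φ1] = [F, F]
r6 m[M→φ2] = [F, F]
r7 m[φ0→K] = [T, F]
r7 m[φ0→N] = [F, F]
r7 m[φ1→K] = [F, F]
r7 m[φ1→M] = [F, F]
r7 m[φ2→B] = [F, F]
r7 m[φ2→M] = [F, F]
r7 m[φ3→K] = [F, F]
r7 m[φ3→D] = [F, F]
r7 m[φ4→D] = [T, F]
r7 m[φ4→P] = [F, F]
r7 m[φ5→D] = [F, F]
r7 m[φ5→B] = [F, F]
r7 m[K→φ0] = [F, F]
r7 m[K→φ1] = [F, F]
r7 m[K→φ3] = [F, F]
r7 m[D→φ3] = [F, F]
r7 m[D→φ4] = [F, F]
r7 m[D→φ5] = [F, F]
r7 m[B→φ2] = [F, F]
r7 m[B→φ5] = [F, F]
r7 m[P→φ4] = [T, T]
r7 m[N→φ0] = [T, T]
r7 m[M→φ1] = [F, F]
r7 m[M→φ2] = [F, F]
no fixed point within 7 rounds

NOT CONVERGED within 7 rounds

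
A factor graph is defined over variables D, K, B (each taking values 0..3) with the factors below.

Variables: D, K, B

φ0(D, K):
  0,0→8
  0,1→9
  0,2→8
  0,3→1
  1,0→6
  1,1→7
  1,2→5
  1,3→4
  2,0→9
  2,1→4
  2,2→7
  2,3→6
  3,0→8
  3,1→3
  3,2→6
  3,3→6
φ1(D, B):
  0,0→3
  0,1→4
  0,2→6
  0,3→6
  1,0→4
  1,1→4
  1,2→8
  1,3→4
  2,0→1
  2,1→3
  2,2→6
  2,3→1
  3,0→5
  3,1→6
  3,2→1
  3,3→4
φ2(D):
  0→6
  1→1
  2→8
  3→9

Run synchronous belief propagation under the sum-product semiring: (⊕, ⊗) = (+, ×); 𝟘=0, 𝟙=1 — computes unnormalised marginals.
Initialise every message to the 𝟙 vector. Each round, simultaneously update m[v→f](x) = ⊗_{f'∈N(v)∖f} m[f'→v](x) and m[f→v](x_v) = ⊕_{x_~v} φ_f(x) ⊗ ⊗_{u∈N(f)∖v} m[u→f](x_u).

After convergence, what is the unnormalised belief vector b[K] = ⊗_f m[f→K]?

init: all messages = 𝟙 over 4 values
r1 m[φ0→D] = [26, 22, 26, 23]
r1 m[φ0→K] = [31, 23, 26, 17]
r1 m[φ1→D] = [19, 20, 11, 16]
r1 m[φ1→B] = [13, 17, 21, 15]
r1 m[φ2→D] = [6, 1, 8, 9]
r1 m[D→φ0] = [1, 1, 1, 1]
r1 m[D→φ1] = [1, 1, 1, 1]
r1 m[D→φ2] = [1, 1, 1, 1]
r1 m[K→φ0] = [1, 1, 1, 1]
r1 m[B→φ1] = [1, 1, 1, 1]
r2 m[φ0→D] = [26, 22, 26, 23]
r2 m[φ0→K] = [31, 23, 26, 17]
r2 m[φ1→D] = [19, 20, 11, 16]
r2 m[φ1→B] = [13, 17, 21, 15]
r2 m[φ2→D] = [6, 1, 8, 9]
r2 m[D→φ0] = [114, 20, 88, 144]
r2 m[D→φ1] = [156, 22, 208, 207]
r2 m[D→φ2] = [494, 440, 286, 368]
r2 m[K→φ0] = [1, 1, 1, 1]
r2 m[B→φ1] = [1, 1, 1, 1]
r3 m[φ0→D] = [26, 22, 26, 23]
r3 m[φ0→K] = [2976, 1950, 2492, 1586]
r3 m[φ1→D] = [19, 20, 11, 16]
r3 m[φ1→B] = [1799, 2578, 2567, 2060]
r3 m[φ2→D] = [6, 1, 8, 9]
r3 m[D→φ0] = [114, 20, 88, 144]
r3 m[D→φ1] = [156, 22, 208, 207]
r3 m[D→φ2] = [494, 440, 286, 368]
r3 m[K→φ0] = [1, 1, 1, 1]
r3 m[B→φ1] = [1, 1, 1, 1]
r4 m[φ0→D] = [26, 22, 26, 23]
r4 m[φ0→K] = [2976, 1950, 2492, 1586]
r4 m[φ1→D] = [19, 20, 11, 16]
r4 m[φ1→B] = [1799, 2578, 2567, 2060]
r4 m[φ2→D] = [6, 1, 8, 9]
r4 m[D→φ0] = [114, 20, 88, 144]
r4 m[D→φ1] = [156, 22, 208, 207]
r4 m[D→φ2] = [494, 440, 286, 368]
r4 m[K→φ0] = [1, 1, 1, 1]
r4 m[B→φ1] = [1, 1, 1, 1]
fixed point reached at round 4
b[K] = ⊗ incoming = [2976, 1950, 2492, 1586]

b[K] = [2976, 1950, 2492, 1586]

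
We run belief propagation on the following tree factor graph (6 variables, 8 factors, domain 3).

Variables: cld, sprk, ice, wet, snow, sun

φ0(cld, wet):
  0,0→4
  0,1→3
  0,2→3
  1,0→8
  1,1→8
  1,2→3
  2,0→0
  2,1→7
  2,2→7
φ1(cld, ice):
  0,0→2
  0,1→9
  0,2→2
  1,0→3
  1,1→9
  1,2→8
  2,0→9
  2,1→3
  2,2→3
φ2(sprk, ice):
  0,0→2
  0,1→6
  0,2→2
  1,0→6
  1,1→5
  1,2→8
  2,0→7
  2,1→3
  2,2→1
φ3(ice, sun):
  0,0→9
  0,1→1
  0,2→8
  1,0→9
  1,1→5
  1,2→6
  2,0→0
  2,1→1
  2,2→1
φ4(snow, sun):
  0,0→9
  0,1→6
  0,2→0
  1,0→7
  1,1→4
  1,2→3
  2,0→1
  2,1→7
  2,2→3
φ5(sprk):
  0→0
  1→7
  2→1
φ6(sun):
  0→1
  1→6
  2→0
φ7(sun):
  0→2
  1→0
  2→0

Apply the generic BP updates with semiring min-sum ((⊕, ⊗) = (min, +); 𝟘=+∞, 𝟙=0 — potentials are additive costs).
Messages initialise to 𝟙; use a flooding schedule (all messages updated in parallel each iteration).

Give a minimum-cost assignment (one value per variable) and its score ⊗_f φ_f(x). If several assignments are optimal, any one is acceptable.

assignment: (cld=2, sprk=0, ice=2, wet=0, snow=0, sun=2); score = 6

init: all messages = 𝟙 over 3 values
r1 m[φ0→cld] = [3, 3, 0]
r1 m[φ0→wet] = [0, 3, 3]
r1 m[φ1→cld] = [2, 3, 3]
r1 m[φ1→ice] = [2, 3, 2]
r1 m[φ2→sprk] = [2, 5, 1]
r1 m[φ2→ice] = [2, 3, 1]
r1 m[φ3→ice] = [1, 5, 0]
r1 m[φ3→sun] = [0, 1, 1]
r1 m[φ4→snow] = [0, 3, 1]
r1 m[φ4→sun] = [1, 4, 0]
r1 m[φ5→sprk] = [0, 7, 1]
r1 m[φ6→sun] = [1, 6, 0]
r1 m[φ7→sun] = [2, 0, 0]
r1 m[cld→φ0] = [0, 0, 0]
r1 m[cld→φ1] = [0, 0, 0]
r1 m[sprk→φ2] = [0, 0, 0]
r1 m[sprk→φ5] = [0, 0, 0]
r1 m[ice→φ1] = [0, 0, 0]
r1 m[ice→φ2] = [0, 0, 0]
r1 m[ice→φ3] = [0, 0, 0]
r1 m[wet→φ0] = [0, 0, 0]
r1 m[snow→φ4] = [0, 0, 0]
r1 m[sun→φ3] = [0, 0, 0]
r1 m[sun→φ4] = [0, 0, 0]
r1 m[sun→φ6] = [0, 0, 0]
r1 m[sun→φ7] = [0, 0, 0]
r2 m[φ0→cld] = [3, 3, 0]
r2 m[φ0→wet] = [0, 3, 3]
r2 m[φ1→cld] = [2, 3, 3]
r2 m[φ1→ice] = [2, 3, 2]
r2 m[φ2→sprk] = [2, 5, 1]
r2 m[φ2→ice] = [2, 3, 1]
r2 m[φ3→ice] = [1, 5, 0]
r2 m[φ3→sun] = [0, 1, 1]
r2 m[φ4→snow] = [0, 3, 1]
r2 m[φ4→sun] = [1, 4, 0]
r2 m[φ5→sprk] = [0, 7, 1]
r2 m[φ6→sun] = [1, 6, 0]
r2 m[φ7→sun] = [2, 0, 0]
r2 m[cld→φ0] = [2, 3, 3]
r2 m[cld→φ1] = [3, 3, 0]
r2 m[sprk→φ2] = [0, 7, 1]
r2 m[sprk→φ5] = [2, 5, 1]
r2 m[ice→φ1] = [3, 8, 1]
r2 m[ice→φ2] = [3, 8, 2]
r2 m[ice→φ3] = [4, 6, 3]
r2 m[wet→φ0] = [0, 0, 0]
r2 m[snow→φ4] = [0, 0, 0]
r2 m[sun→φ3] = [4, 10, 0]
r2 m[sun→φ4] = [3, 7, 1]
r2 m[sun→φ6] = [3, 5, 1]
r2 m[sun→φ7] = [2, 11, 1]
r3 m[φ0→cld] = [3, 3, 0]
r3 m[φ0→wet] = [3, 5, 5]
r3 m[φ1→cld] = [3, 6, 4]
r3 m[φ1→ice] = [5, 3, 3]
r3 m[φ2→sprk] = [4, 9, 3]
r3 m[φ2→ice] = [2, 4, 2]
r3 m[φ3→ice] = [8, 6, 1]
r3 m[φ3→sun] = [3, 4, 4]
r3 m[φ4→snow] = [1, 4, 4]
r3 m[φ4→sun] = [1, 4, 0]
r3 m[φ5→sprk] = [0, 7, 1]
r3 m[φ6→sun] = [1, 6, 0]
r3 m[φ7→sun] = [2, 0, 0]
r3 m[cld→φ0] = [2, 3, 3]
r3 m[cld→φ1] = [3, 3, 0]
r3 m[sprk→φ2] = [0, 7, 1]
r3 m[sprk→φ5] = [2, 5, 1]
r3 m[ice→φ1] = [3, 8, 1]
r3 m[ice→φ2] = [3, 8, 2]
r3 m[ice→φ3] = [4, 6, 3]
r3 m[wet→φ0] = [0, 0, 0]
r3 m[snow→φ4] = [0, 0, 0]
r3 m[sun→φ3] = [4, 10, 0]
r3 m[sun→φ4] = [3, 7, 1]
r3 m[sun→φ6] = [3, 5, 1]
r3 m[sun→φ7] = [2, 11, 1]
r4 m[φ0→cld] = [3, 3, 0]
r4 m[φ0→wet] = [3, 5, 5]
r4 m[φ1→cld] = [3, 6, 4]
r4 m[φ1→ice] = [5, 3, 3]
r4 m[φ2→sprk] = [4, 9, 3]
r4 m[φ2→ice] = [2, 4, 2]
r4 m[φ3→ice] = [8, 6, 1]
r4 m[φ3→sun] = [3, 4, 4]
r4 m[φ4→snow] = [1, 4, 4]
r4 m[φ4→sun] = [1, 4, 0]
r4 m[φ5→sprk] = [0, 7, 1]
r4 m[φ6→sun] = [1, 6, 0]
r4 m[φ7→sun] = [2, 0, 0]
r4 m[cld→φ0] = [3, 6, 4]
r4 m[cld→φ1] = [3, 3, 0]
r4 m[sprk→φ2] = [0, 7, 1]
r4 m[sprk→φ5] = [4, 9, 3]
r4 m[ice→φ1] = [10, 10, 3]
r4 m[ice→φ2] = [13, 9, 4]
r4 m[ice→φ3] = [7, 7, 5]
r4 m[wet→φ0] = [0, 0, 0]
r4 m[snow→φ4] = [0, 0, 0]
r4 m[sun→φ3] = [4, 10, 0]
r4 m[sun→φ4] = [6, 10, 4]
r4 m[sun→φ6] = [6, 8, 4]
r4 m[sun→φ7] = [5, 14, 4]
r5 m[φ0→cld] = [3, 3, 0]
r5 m[φ0→wet] = [4, 6, 6]
r5 m[φ1→cld] = [5, 11, 6]
r5 m[φ1→ice] = [5, 3, 3]
r5 m[φ2→sprk] = [6, 12, 5]
r5 m[φ2→ice] = [2, 4, 2]
r5 m[φ3→ice] = [8, 6, 1]
r5 m[φ3→sun] = [5, 6, 6]
r5 m[φ4→snow] = [4, 7, 7]
r5 m[φ4→sun] = [1, 4, 0]
r5 m[φ5→sprk] = [0, 7, 1]
r5 m[φ6→sun] = [1, 6, 0]
r5 m[φ7→sun] = [2, 0, 0]
r5 m[cld→φ0] = [3, 6, 4]
r5 m[cld→φ1] = [3, 3, 0]
r5 m[sprk→φ2] = [0, 7, 1]
r5 m[sprk→φ5] = [4, 9, 3]
r5 m[ice→φ1] = [10, 10, 3]
r5 m[ice→φ2] = [13, 9, 4]
r5 m[ice→φ3] = [7, 7, 5]
r5 m[wet→φ0] = [0, 0, 0]
r5 m[snow→φ4] = [0, 0, 0]
r5 m[sun→φ3] = [4, 10, 0]
r5 m[sun→φ4] = [6, 10, 4]
r5 m[sun→φ6] = [6, 8, 4]
r5 m[sun→φ7] = [5, 14, 4]
r6 m[φ0→cld] = [3, 3, 0]
r6 m[φ0→wet] = [4, 6, 6]
r6 m[φ1→cld] = [5, 11, 6]
r6 m[φ1→ice] = [5, 3, 3]
r6 m[φ2→sprk] = [6, 12, 5]
r6 m[φ2→ice] = [2, 4, 2]
r6 m[φ3→ice] = [8, 6, 1]
r6 m[φ3→sun] = [5, 6, 6]
r6 m[φ4→snow] = [4, 7, 7]
r6 m[φ4→sun] = [1, 4, 0]
r6 m[φ5→sprk] = [0, 7, 1]
r6 m[φ6→sun] = [1, 6, 0]
r6 m[φ7→sun] = [2, 0, 0]
r6 m[cld→φ0] = [5, 11, 6]
r6 m[cld→φ1] = [3, 3, 0]
r6 m[sprk→φ2] = [0, 7, 1]
r6 m[sprk→φ5] = [6, 12, 5]
r6 m[ice→φ1] = [10, 10, 3]
r6 m[ice→φ2] = [13, 9, 4]
r6 m[ice→φ3] = [7, 7, 5]
r6 m[wet→φ0] = [0, 0, 0]
r6 m[snow→φ4] = [0, 0, 0]
r6 m[sun→φ3] = [4, 10, 0]
r6 m[sun→φ4] = [8, 12, 6]
r6 m[sun→φ6] = [8, 10, 6]
r6 m[sun→φ7] = [7, 16, 6]
r7 m[φ0→cld] = [3, 3, 0]
r7 m[φ0→wet] = [6, 8, 8]
r7 m[φ1→cld] = [5, 11, 6]
r7 m[φ1→ice] = [5, 3, 3]
r7 m[φ2→sprk] = [6, 12, 5]
r7 m[φ2→ice] = [2, 4, 2]
r7 m[φ3→ice] = [8, 6, 1]
r7 m[φ3→sun] = [5, 6, 6]
r7 m[φ4→snow] = [6, 9, 9]
r7 m[φ4→sun] = [1, 4, 0]
r7 m[φ5→sprk] = [0, 7, 1]
r7 m[φ6→sun] = [1, 6, 0]
r7 m[φ7→sun] = [2, 0, 0]
r7 m[cld→φ0] = [5, 11, 6]
r7 m[cld→φ1] = [3, 3, 0]
r7 m[sprk→φ2] = [0, 7, 1]
r7 m[sprk→φ5] = [6, 12, 5]
r7 m[ice→φ1] = [10, 10, 3]
r7 m[ice→φ2] = [13, 9, 4]
r7 m[ice→φ3] = [7, 7, 5]
r7 m[wet→φ0] = [0, 0, 0]
r7 m[snow→φ4] = [0, 0, 0]
r7 m[sun→φ3] = [4, 10, 0]
r7 m[sun→φ4] = [8, 12, 6]
r7 m[sun→φ6] = [8, 10, 6]
r7 m[sun→φ7] = [7, 16, 6]
r8 m[φ0→cld] = [3, 3, 0]
r8 m[φ0→wet] = [6, 8, 8]
r8 m[φ1→cld] = [5, 11, 6]
r8 m[φ1→ice] = [5, 3, 3]
r8 m[φ2→sprk] = [6, 12, 5]
r8 m[φ2→ice] = [2, 4, 2]
r8 m[φ3→ice] = [8, 6, 1]
r8 m[φ3→sun] = [5, 6, 6]
r8 m[φ4→snow] = [6, 9, 9]
r8 m[φ4→sun] = [1, 4, 0]
r8 m[φ5→sprk] = [0, 7, 1]
r8 m[φ6→sun] = [1, 6, 0]
r8 m[φ7→sun] = [2, 0, 0]
r8 m[cld→φ0] = [5, 11, 6]
r8 m[cld→φ1] = [3, 3, 0]
r8 m[sprk→φ2] = [0, 7, 1]
r8 m[sprk→φ5] = [6, 12, 5]
r8 m[ice→φ1] = [10, 10, 3]
r8 m[ice→φ2] = [13, 9, 4]
r8 m[ice→φ3] = [7, 7, 5]
r8 m[wet→φ0] = [0, 0, 0]
r8 m[snow→φ4] = [0, 0, 0]
r8 m[sun→φ3] = [4, 10, 0]
r8 m[sun→φ4] = [8, 12, 6]
r8 m[sun→φ6] = [8, 10, 6]
r8 m[sun→φ7] = [7, 16, 6]
fixed point reached at round 8
traceback from cld: (cld=2, sprk=0, ice=2, wet=0, snow=0, sun=2), score=6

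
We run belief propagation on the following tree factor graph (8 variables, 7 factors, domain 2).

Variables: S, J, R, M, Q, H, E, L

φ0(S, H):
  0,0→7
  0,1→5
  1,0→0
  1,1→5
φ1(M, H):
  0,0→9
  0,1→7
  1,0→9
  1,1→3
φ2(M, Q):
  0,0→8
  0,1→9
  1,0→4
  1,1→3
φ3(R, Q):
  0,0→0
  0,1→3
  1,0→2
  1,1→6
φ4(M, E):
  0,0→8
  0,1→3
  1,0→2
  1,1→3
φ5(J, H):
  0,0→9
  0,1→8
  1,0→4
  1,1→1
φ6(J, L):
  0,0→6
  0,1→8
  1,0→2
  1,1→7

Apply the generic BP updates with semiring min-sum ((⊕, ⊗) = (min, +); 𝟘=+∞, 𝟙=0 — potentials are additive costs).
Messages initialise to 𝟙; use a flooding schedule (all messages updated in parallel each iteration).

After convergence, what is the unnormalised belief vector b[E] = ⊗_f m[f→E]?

b[E] = [17, 18]

init: all messages = 𝟙 over 2 values
r1 m[φ0→S] = [5, 0]
r1 m[φ0→H] = [0, 5]
r1 m[φ1→M] = [7, 3]
r1 m[φ1→H] = [9, 3]
r1 m[φ2→M] = [8, 3]
r1 m[φ2→Q] = [4, 3]
r1 m[φ3→R] = [0, 2]
r1 m[φ3→Q] = [0, 3]
r1 m[φ4→M] = [3, 2]
r1 m[φ4→E] = [2, 3]
r1 m[φ5→J] = [8, 1]
r1 m[φ5→H] = [4, 1]
r1 m[φ6→J] = [6, 2]
r1 m[φ6→L] = [2, 7]
r1 m[S→φ0] = [0, 0]
r1 m[J→φ5] = [0, 0]
r1 m[J→φ6] = [0, 0]
r1 m[R→φ3] = [0, 0]
r1 m[M→φ1] = [0, 0]
r1 m[M→φ2] = [0, 0]
r1 m[M→φ4] = [0, 0]
r1 m[Q→φ2] = [0, 0]
r1 m[Q→φ3] = [0, 0]
r1 m[H→φ0] = [0, 0]
r1 m[H→φ1] = [0, 0]
r1 m[H→φ5] = [0, 0]
r1 m[E→φ4] = [0, 0]
r1 m[L→φ6] = [0, 0]
r2 m[φ0→S] = [5, 0]
r2 m[φ0→H] = [0, 5]
r2 m[φ1→M] = [7, 3]
r2 m[φ1→H] = [9, 3]
r2 m[φ2→M] = [8, 3]
r2 m[φ2→Q] = [4, 3]
r2 m[φ3→R] = [0, 2]
r2 m[φ3→Q] = [0, 3]
r2 m[φ4→M] = [3, 2]
r2 m[φ4→E] = [2, 3]
r2 m[φ5→J] = [8, 1]
r2 m[φ5→H] = [4, 1]
r2 m[φ6→J] = [6, 2]
r2 m[φ6→L] = [2, 7]
r2 m[S→φ0] = [0, 0]
r2 m[J→φ5] = [6, 2]
r2 m[J→φ6] = [8, 1]
r2 m[R→φ3] = [0, 0]
r2 m[M→φ1] = [11, 5]
r2 m[M→φ2] = [10, 5]
r2 m[M→φ4] = [15, 6]
r2 m[Q→φ2] = [0, 3]
r2 m[Q→φ3] = [4, 3]
r2 m[H→φ0] = [13, 4]
r2 m[H→φ1] = [4, 6]
r2 m[H→φ5] = [9, 8]
r2 m[E→φ4] = [0, 0]
r2 m[L→φ6] = [0, 0]
r3 m[φ0→S] = [9, 9]
r3 m[φ0→H] = [0, 5]
r3 m[φ1→M] = [13, 9]
r3 m[φ1→H] = [14, 8]
r3 m[φ2→M] = [8, 4]
r3 m[φ2→Q] = [9, 8]
r3 m[φ3→R] = [4, 6]
r3 m[φ3→Q] = [0, 3]
r3 m[φ4→M] = [3, 2]
r3 m[φ4→E] = [8, 9]
r3 m[φ5→J] = [16, 9]
r3 m[φ5→H] = [6, 3]
r3 m[φ6→J] = [6, 2]
r3 m[φ6→L] = [3, 8]
r3 m[S→φ0] = [0, 0]
r3 m[J→φ5] = [6, 2]
r3 m[J→φ6] = [8, 1]
r3 m[R→φ3] = [0, 0]
r3 m[M→φ1] = [11, 5]
r3 m[M→φ2] = [10, 5]
r3 m[M→φ4] = [15, 6]
r3 m[Q→φ2] = [0, 3]
r3 m[Q→φ3] = [4, 3]
r3 m[H→φ0] = [13, 4]
r3 m[H→φ1] = [4, 6]
r3 m[H→φ5] = [9, 8]
r3 m[E→φ4] = [0, 0]
r3 m[L→φ6] = [0, 0]
r4 m[φ0→S] = [9, 9]
r4 m[φ0→H] = [0, 5]
r4 m[φ1→M] = [13, 9]
r4 m[φ1→H] = [14, 8]
r4 m[φ2→M] = [8, 4]
r4 m[φ2→Q] = [9, 8]
r4 m[φ3→R] = [4, 6]
r4 m[φ3→Q] = [0, 3]
r4 m[φ4→M] = [3, 2]
r4 m[φ4→E] = [8, 9]
r4 m[φ5→J] = [16, 9]
r4 m[φ5→H] = [6, 3]
r4 m[φ6→J] = [6, 2]
r4 m[φ6→L] = [3, 8]
r4 m[S→φ0] = [0, 0]
r4 m[J→φ5] = [6, 2]
r4 m[J→φ6] = [16, 9]
r4 m[R→φ3] = [0, 0]
r4 m[M→φ1] = [11, 6]
r4 m[M→φ2] = [16, 11]
r4 m[M→φ4] = [21, 13]
r4 m[Q→φ2] = [0, 3]
r4 m[Q→φ3] = [9, 8]
r4 m[H→φ0] = [20, 11]
r4 m[H→φ1] = [6, 8]
r4 m[H→φ5] = [14, 13]
r4 m[E→φ4] = [0, 0]
r4 m[L→φ6] = [0, 0]
r5 m[φ0→S] = [16, 16]
r5 m[φ0→H] = [0, 5]
r5 m[φ1→M] = [15, 11]
r5 m[φ1→H] = [15, 9]
r5 m[φ2→M] = [8, 4]
r5 m[φ2→Q] = [15, 14]
r5 m[φ3→R] = [9, 11]
r5 m[φ3→Q] = [0, 3]
r5 m[φ4→M] = [3, 2]
r5 m[φ4→E] = [15, 16]
r5 m[φ5→J] = [21, 14]
r5 m[φ5→H] = [6, 3]
r5 m[φ6→J] = [6, 2]
r5 m[φ6→L] = [11, 16]
r5 m[S→φ0] = [0, 0]
r5 m[J→φ5] = [6, 2]
r5 m[J→φ6] = [16, 9]
r5 m[R→φ3] = [0, 0]
r5 m[M→φ1] = [11, 6]
r5 m[M→φ2] = [16, 11]
r5 m[M→φ4] = [21, 13]
r5 m[Q→φ2] = [0, 3]
r5 m[Q→φ3] = [9, 8]
r5 m[H→φ0] = [20, 11]
r5 m[H→φ1] = [6, 8]
r5 m[H→φ5] = [14, 13]
r5 m[E→φ4] = [0, 0]
r5 m[L→φ6] = [0, 0]
r6 m[φ0→S] = [16, 16]
r6 m[φ0→H] = [0, 5]
r6 m[φ1→M] = [15, 11]
r6 m[φ1→H] = [15, 9]
r6 m[φ2→M] = [8, 4]
r6 m[φ2→Q] = [15, 14]
r6 m[φ3→R] = [9, 11]
r6 m[φ3→Q] = [0, 3]
r6 m[φ4→M] = [3, 2]
r6 m[φ4→E] = [15, 16]
r6 m[φ5→J] = [21, 14]
r6 m[φ5→H] = [6, 3]
r6 m[φ6→J] = [6, 2]
r6 m[φ6→L] = [11, 16]
r6 m[S→φ0] = [0, 0]
r6 m[J→φ5] = [6, 2]
r6 m[J→φ6] = [21, 14]
r6 m[R→φ3] = [0, 0]
r6 m[M→φ1] = [11, 6]
r6 m[M→φ2] = [18, 13]
r6 m[M→φ4] = [23, 15]
r6 m[Q→φ2] = [0, 3]
r6 m[Q→φ3] = [15, 14]
r6 m[H→φ0] = [21, 12]
r6 m[H→φ1] = [6, 8]
r6 m[H→φ5] = [15, 14]
r6 m[E→φ4] = [0, 0]
r6 m[L→φ6] = [0, 0]
r7 m[φ0→S] = [17, 17]
r7 m[φ0→H] = [0, 5]
r7 m[φ1→M] = [15, 11]
r7 m[φ1→H] = [15, 9]
r7 m[φ2→M] = [8, 4]
r7 m[φ2→Q] = [17, 16]
r7 m[φ3→R] = [15, 17]
r7 m[φ3→Q] = [0, 3]
r7 m[φ4→M] = [3, 2]
r7 m[φ4→E] = [17, 18]
r7 m[φ5→J] = [22, 15]
r7 m[φ5→H] = [6, 3]
r7 m[φ6→J] = [6, 2]
r7 m[φ6→L] = [16, 21]
r7 m[S→φ0] = [0, 0]
r7 m[J→φ5] = [6, 2]
r7 m[J→φ6] = [21, 14]
r7 m[R→φ3] = [0, 0]
r7 m[M→φ1] = [11, 6]
r7 m[M→φ2] = [18, 13]
r7 m[M→φ4] = [23, 15]
r7 m[Q→φ2] = [0, 3]
r7 m[Q→φ3] = [15, 14]
r7 m[H→φ0] = [21, 12]
r7 m[H→φ1] = [6, 8]
r7 m[H→φ5] = [15, 14]
r7 m[E→φ4] = [0, 0]
r7 m[L→φ6] = [0, 0]
r8 m[φ0→S] = [17, 17]
r8 m[φ0→H] = [0, 5]
r8 m[φ1→M] = [15, 11]
r8 m[φ1→H] = [15, 9]
r8 m[φ2→M] = [8, 4]
r8 m[φ2→Q] = [17, 16]
r8 m[φ3→R] = [15, 17]
r8 m[φ3→Q] = [0, 3]
r8 m[φ4→M] = [3, 2]
r8 m[φ4→E] = [17, 18]
r8 m[φ5→J] = [22, 15]
r8 m[φ5→H] = [6, 3]
r8 m[φ6→J] = [6, 2]
r8 m[φ6→L] = [16, 21]
r8 m[S→φ0] = [0, 0]
r8 m[J→φ5] = [6, 2]
r8 m[J→φ6] = [22, 15]
r8 m[R→φ3] = [0, 0]
r8 m[M→φ1] = [11, 6]
r8 m[M→φ2] = [18, 13]
r8 m[M→φ4] = [23, 15]
r8 m[Q→φ2] = [0, 3]
r8 m[Q→φ3] = [17, 16]
r8 m[H→φ0] = [21, 12]
r8 m[H→φ1] = [6, 8]
r8 m[H→φ5] = [15, 14]
r8 m[E→φ4] = [0, 0]
r8 m[L→φ6] = [0, 0]
r9 m[φ0→S] = [17, 17]
r9 m[φ0→H] = [0, 5]
r9 m[φ1→M] = [15, 11]
r9 m[φ1→H] = [15, 9]
r9 m[φ2→M] = [8, 4]
r9 m[φ2→Q] = [17, 16]
r9 m[φ3→R] = [17, 19]
r9 m[φ3→Q] = [0, 3]
r9 m[φ4→M] = [3, 2]
r9 m[φ4→E] = [17, 18]
r9 m[φ5→J] = [22, 15]
r9 m[φ5→H] = [6, 3]
r9 m[φ6→J] = [6, 2]
r9 m[φ6→L] = [17, 22]
r9 m[S→φ0] = [0, 0]
r9 m[J→φ5] = [6, 2]
r9 m[J→φ6] = [22, 15]
r9 m[R→φ3] = [0, 0]
r9 m[M→φ1] = [11, 6]
r9 m[M→φ2] = [18, 13]
r9 m[M→φ4] = [23, 15]
r9 m[Q→φ2] = [0, 3]
r9 m[Q→φ3] = [17, 16]
r9 m[H→φ0] = [21, 12]
r9 m[H→φ1] = [6, 8]
r9 m[H→φ5] = [15, 14]
r9 m[E→φ4] = [0, 0]
r9 m[L→φ6] = [0, 0]
r10 m[φ0→S] = [17, 17]
r10 m[φ0→H] = [0, 5]
r10 m[φ1→M] = [15, 11]
r10 m[φ1→H] = [15, 9]
r10 m[φ2→M] = [8, 4]
r10 m[φ2→Q] = [17, 16]
r10 m[φ3→R] = [17, 19]
r10 m[φ3→Q] = [0, 3]
r10 m[φ4→M] = [3, 2]
r10 m[φ4→E] = [17, 18]
r10 m[φ5→J] = [22, 15]
r10 m[φ5→H] = [6, 3]
r10 m[φ6→J] = [6, 2]
r10 m[φ6→L] = [17, 22]
r10 m[S→φ0] = [0, 0]
r10 m[J→φ5] = [6, 2]
r10 m[J→φ6] = [22, 15]
r10 m[R→φ3] = [0, 0]
r10 m[M→φ1] = [11, 6]
r10 m[M→φ2] = [18, 13]
r10 m[M→φ4] = [23, 15]
r10 m[Q→φ2] = [0, 3]
r10 m[Q→φ3] = [17, 16]
r10 m[H→φ0] = [21, 12]
r10 m[H→φ1] = [6, 8]
r10 m[H→φ5] = [15, 14]
r10 m[E→φ4] = [0, 0]
r10 m[L→φ6] = [0, 0]
fixed point reached at round 10
b[E] = ⊗ incoming = [17, 18]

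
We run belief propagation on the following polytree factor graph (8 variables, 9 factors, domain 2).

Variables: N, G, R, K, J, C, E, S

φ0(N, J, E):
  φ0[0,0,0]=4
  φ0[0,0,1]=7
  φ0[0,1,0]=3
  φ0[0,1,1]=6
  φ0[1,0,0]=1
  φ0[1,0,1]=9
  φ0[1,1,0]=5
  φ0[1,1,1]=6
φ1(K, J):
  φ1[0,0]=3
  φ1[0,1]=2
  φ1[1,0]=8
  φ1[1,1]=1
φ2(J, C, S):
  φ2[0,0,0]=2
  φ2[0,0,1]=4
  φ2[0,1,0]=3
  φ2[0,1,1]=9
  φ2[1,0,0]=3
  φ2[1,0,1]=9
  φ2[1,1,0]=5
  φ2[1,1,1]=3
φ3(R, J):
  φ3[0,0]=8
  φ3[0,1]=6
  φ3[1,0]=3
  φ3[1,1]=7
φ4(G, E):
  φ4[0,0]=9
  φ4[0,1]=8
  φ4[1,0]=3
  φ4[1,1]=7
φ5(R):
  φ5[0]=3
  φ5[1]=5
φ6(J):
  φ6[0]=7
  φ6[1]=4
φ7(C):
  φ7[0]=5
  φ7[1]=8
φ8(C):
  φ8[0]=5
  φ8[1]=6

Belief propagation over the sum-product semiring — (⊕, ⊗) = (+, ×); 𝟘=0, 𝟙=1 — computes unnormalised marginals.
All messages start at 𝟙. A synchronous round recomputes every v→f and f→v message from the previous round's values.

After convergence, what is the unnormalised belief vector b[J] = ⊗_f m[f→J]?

b[J] = [654053400, 120066624]

init: all messages = 𝟙 over 2 values
r1 m[φ0→N] = [20, 21]
r1 m[φ0→J] = [21, 20]
r1 m[φ0→E] = [13, 28]
r1 m[φ1→K] = [5, 9]
r1 m[φ1→J] = [11, 3]
r1 m[φ2→J] = [18, 20]
r1 m[φ2→C] = [18, 20]
r1 m[φ2→S] = [13, 25]
r1 m[φ3→R] = [14, 10]
r1 m[φ3→J] = [11, 13]
r1 m[φ4→G] = [17, 10]
r1 m[φ4→E] = [12, 15]
r1 m[φ5→R] = [3, 5]
r1 m[φ6→J] = [7, 4]
r1 m[φ7→C] = [5, 8]
r1 m[φ8→C] = [5, 6]
r1 m[N→φ0] = [1, 1]
r1 m[G→φ4] = [1, 1]
r1 m[R→φ3] = [1, 1]
r1 m[R→φ5] = [1, 1]
r1 m[K→φ1] = [1, 1]
r1 m[J→φ0] = [1, 1]
r1 m[J→φ1] = [1, 1]
r1 m[J→φ2] = [1, 1]
r1 m[J→φ3] = [1, 1]
r1 m[J→φ6] = [1, 1]
r1 m[C→φ2] = [1, 1]
r1 m[C→φ7] = [1, 1]
r1 m[C→φ8] = [1, 1]
r1 m[E→φ0] = [1, 1]
r1 m[E→φ4] = [1, 1]
r1 m[S→φ2] = [1, 1]
r2 m[φ0→N] = [20, 21]
r2 m[φ0→J] = [21, 20]
r2 m[φ0→E] = [13, 28]
r2 m[φ1→K] = [5, 9]
r2 m[φ1→J] = [11, 3]
r2 m[φ2→J] = [18, 20]
r2 m[φ2→C] = [18, 20]
r2 m[φ2→S] = [13, 25]
r2 m[φ3→R] = [14, 10]
r2 m[φ3→J] = [11, 13]
r2 m[φ4→G] = [17, 10]
r2 m[φ4→E] = [12, 15]
r2 m[φ5→R] = [3, 5]
r2 m[φ6→J] = [7, 4]
r2 m[φ7→C] = [5, 8]
r2 m[φ8→C] = [5, 6]
r2 m[N→φ0] = [1, 1]
r2 m[G→φ4] = [1, 1]
r2 m[R→φ3] = [3, 5]
r2 m[R→φ5] = [14, 10]
r2 m[K→φ1] = [1, 1]
r2 m[J→φ0] = [15246, 3120]
r2 m[J→φ1] = [29106, 20800]
r2 m[J→φ2] = [17787, 3120]
r2 m[J→φ3] = [29106, 4800]
r2 m[J→φ6] = [45738, 15600]
r2 m[C→φ2] = [25, 48]
r2 m[C→φ7] = [90, 120]
r2 m[C→φ8] = [90, 160]
r2 m[E→φ0] = [12, 15]
r2 m[E→φ4] = [13, 28]
r2 m[S→φ2] = [1, 1]
r3 m[φ0→N] = [2725758, 2709162]
r3 m[φ0→J] = [300, 276]
r3 m[φ0→E] = [101190, 281376]
r3 m[φ1→K] = [128918, 253648]
r3 m[φ1→J] = [11, 3]
r3 m[φ2→J] = [726, 684]
r3 m[φ2→C] = [144162, 238404]
r3 m[φ2→S] = [4433478, 10613964]
r3 m[φ3→R] = [261648, 120918]
r3 m[φ3→J] = [39, 53]
r3 m[φ4→G] = [341, 235]
r3 m[φ4→E] = [12, 15]
r3 m[φ5→R] = [3, 5]
r3 m[φ6→J] = [7, 4]
r3 m[φ7→C] = [5, 8]
r3 m[φ8→C] = [5, 6]
r3 m[N→φ0] = [1, 1]
r3 m[G→φ4] = [1, 1]
r3 m[R→φ3] = [3, 5]
r3 m[R→φ5] = [14, 10]
r3 m[K→φ1] = [1, 1]
r3 m[J→φ0] = [15246, 3120]
r3 m[J→φ1] = [29106, 20800]
r3 m[J→φ2] = [17787, 3120]
r3 m[J→φ3] = [29106, 4800]
r3 m[J→φ6] = [45738, 15600]
r3 m[C→φ2] = [25, 48]
r3 m[C→φ7] = [90, 120]
r3 m[C→φ8] = [90, 160]
r3 m[E→φ0] = [12, 15]
r3 m[E→φ4] = [13, 28]
r3 m[S→φ2] = [1, 1]
r4 m[φ0→N] = [2725758, 2709162]
r4 m[φ0→J] = [300, 276]
r4 m[φ0→E] = [101190, 281376]
r4 m[φ1→K] = [128918, 253648]
r4 m[φ1→J] = [11, 3]
r4 m[φ2→J] = [726, 684]
r4 m[φ2→C] = [144162, 238404]
r4 m[φ2→S] = [4433478, 10613964]
r4 m[φ3→R] = [261648, 120918]
r4 m[φ3→J] = [39, 53]
r4 m[φ4→G] = [341, 235]
r4 m[φ4→E] = [12, 15]
r4 m[φ5→R] = [3, 5]
r4 m[φ6→J] = [7, 4]
r4 m[φ7→C] = [5, 8]
r4 m[φ8→C] = [5, 6]
r4 m[N→φ0] = [1, 1]
r4 m[G→φ4] = [1, 1]
r4 m[R→φ3] = [3, 5]
r4 m[R→φ5] = [261648, 120918]
r4 m[K→φ1] = [1, 1]
r4 m[J→φ0] = [2180178, 435024]
r4 m[J→φ1] = [59459400, 40022208]
r4 m[J→φ2] = [900900, 175536]
r4 m[J→φ3] = [16770600, 2265408]
r4 m[J→φ6] = [93436200, 30016656]
r4 m[C→φ2] = [25, 48]
r4 m[C→φ7] = [720810, 1430424]
r4 m[C→φ8] = [720810, 1907232]
r4 m[E→φ0] = [12, 15]
r4 m[E→φ4] = [101190, 281376]
r4 m[S→φ2] = [1, 1]
r5 m[φ0→N] = [388380258, 385739766]
r5 m[φ0→J] = [300, 276]
r5 m[φ0→E] = [14381082, 40103136]
r5 m[φ1→K] = [258422616, 515697408]
r5 m[φ1→J] = [11, 3]
r5 m[φ2→J] = [726, 684]
r5 m[φ2→C] = [7511832, 12215088]
r5 m[φ2→S] = [230068440, 544051584]
r5 m[φ3→R] = [147757248, 66169656]
r5 m[φ3→J] = [39, 53]
r5 m[φ4→G] = [3161718, 2273202]
r5 m[φ4→E] = [12, 15]
r5 m[φ5→R] = [3, 5]
r5 m[φ6→J] = [7, 4]
r5 m[φ7→C] = [5, 8]
r5 m[φ8→C] = [5, 6]
r5 m[N→φ0] = [1, 1]
r5 m[G→φ4] = [1, 1]
r5 m[R→φ3] = [3, 5]
r5 m[R→φ5] = [261648, 120918]
r5 m[K→φ1] = [1, 1]
r5 m[J→φ0] = [2180178, 435024]
r5 m[J→φ1] = [59459400, 40022208]
r5 m[J→φ2] = [900900, 175536]
r5 m[J→φ3] = [16770600, 2265408]
r5 m[J→φ6] = [93436200, 30016656]
r5 m[C→φ2] = [25, 48]
r5 m[C→φ7] = [720810, 1430424]
r5 m[C→φ8] = [720810, 1907232]
r5 m[E→φ0] = [12, 15]
r5 m[E→φ4] = [101190, 281376]
r5 m[S→φ2] = [1, 1]
r6 m[φ0→N] = [388380258, 385739766]
r6 m[φ0→J] = [300, 276]
r6 m[φ0→E] = [14381082, 40103136]
r6 m[φ1→K] = [258422616, 515697408]
r6 m[φ1→J] = [11, 3]
r6 m[φ2→J] = [726, 684]
r6 m[φ2→C] = [7511832, 12215088]
r6 m[φ2→S] = [230068440, 544051584]
r6 m[φ3→R] = [147757248, 66169656]
r6 m[φ3→J] = [39, 53]
r6 m[φ4→G] = [3161718, 2273202]
r6 m[φ4→E] = [12, 15]
r6 m[φ5→R] = [3, 5]
r6 m[φ6→J] = [7, 4]
r6 m[φ7→C] = [5, 8]
r6 m[φ8→C] = [5, 6]
r6 m[N→φ0] = [1, 1]
r6 m[G→φ4] = [1, 1]
r6 m[R→φ3] = [3, 5]
r6 m[R→φ5] = [147757248, 66169656]
r6 m[K→φ1] = [1, 1]
r6 m[J→φ0] = [2180178, 435024]
r6 m[J→φ1] = [59459400, 40022208]
r6 m[J→φ2] = [900900, 175536]
r6 m[J→φ3] = [16770600, 2265408]
r6 m[J→φ6] = [93436200, 30016656]
r6 m[C→φ2] = [25, 48]
r6 m[C→φ7] = [37559160, 73290528]
r6 m[C→φ8] = [37559160, 97720704]
r6 m[E→φ0] = [12, 15]
r6 m[E→φ4] = [14381082, 40103136]
r6 m[S→φ2] = [1, 1]
r7 m[φ0→N] = [388380258, 385739766]
r7 m[φ0→J] = [300, 276]
r7 m[φ0→E] = [14381082, 40103136]
r7 m[φ1→K] = [258422616, 515697408]
r7 m[φ1→J] = [11, 3]
r7 m[φ2→J] = [726, 684]
r7 m[φ2→C] = [7511832, 12215088]
r7 m[φ2→S] = [230068440, 544051584]
r7 m[φ3→R] = [147757248, 66169656]
r7 m[φ3→J] = [39, 53]
r7 m[φ4→G] = [450254826, 323865198]
r7 m[φ4→E] = [12, 15]
r7 m[φ5→R] = [3, 5]
r7 m[φ6→J] = [7, 4]
r7 m[φ7→C] = [5, 8]
r7 m[φ8→C] = [5, 6]
r7 m[N→φ0] = [1, 1]
r7 m[G→φ4] = [1, 1]
r7 m[R→φ3] = [3, 5]
r7 m[R→φ5] = [147757248, 66169656]
r7 m[K→φ1] = [1, 1]
r7 m[J→φ0] = [2180178, 435024]
r7 m[J→φ1] = [59459400, 40022208]
r7 m[J→φ2] = [900900, 175536]
r7 m[J→φ3] = [16770600, 2265408]
r7 m[J→φ6] = [93436200, 30016656]
r7 m[C→φ2] = [25, 48]
r7 m[C→φ7] = [37559160, 73290528]
r7 m[C→φ8] = [37559160, 97720704]
r7 m[E→φ0] = [12, 15]
r7 m[E→φ4] = [14381082, 40103136]
r7 m[S→φ2] = [1, 1]
r8 m[φ0→N] = [388380258, 385739766]
r8 m[φ0→J] = [300, 276]
r8 m[φ0→E] = [14381082, 40103136]
r8 m[φ1→K] = [258422616, 515697408]
r8 m[φ1→J] = [11, 3]
r8 m[φ2→J] = [726, 684]
r8 m[φ2→C] = [7511832, 12215088]
r8 m[φ2→S] = [230068440, 544051584]
r8 m[φ3→R] = [147757248, 66169656]
r8 m[φ3→J] = [39, 53]
r8 m[φ4→G] = [450254826, 323865198]
r8 m[φ4→E] = [12, 15]
r8 m[φ5→R] = [3, 5]
r8 m[φ6→J] = [7, 4]
r8 m[φ7→C] = [5, 8]
r8 m[φ8→C] = [5, 6]
r8 m[N→φ0] = [1, 1]
r8 m[G→φ4] = [1, 1]
r8 m[R→φ3] = [3, 5]
r8 m[R→φ5] = [147757248, 66169656]
r8 m[K→φ1] = [1, 1]
r8 m[J→φ0] = [2180178, 435024]
r8 m[J→φ1] = [59459400, 40022208]
r8 m[J→φ2] = [900900, 175536]
r8 m[J→φ3] = [16770600, 2265408]
r8 m[J→φ6] = [93436200, 30016656]
r8 m[C→φ2] = [25, 48]
r8 m[C→φ7] = [37559160, 73290528]
r8 m[C→φ8] = [37559160, 97720704]
r8 m[E→φ0] = [12, 15]
r8 m[E→φ4] = [14381082, 40103136]
r8 m[S→φ2] = [1, 1]
fixed point reached at round 8
b[J] = ⊗ incoming = [654053400, 120066624]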